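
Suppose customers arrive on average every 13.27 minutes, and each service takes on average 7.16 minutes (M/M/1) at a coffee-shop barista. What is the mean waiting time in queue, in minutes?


λ = 60/13.27 = 4.5215 /hr
μ = 60/7.16 = 8.3799 /hr
ρ = λ/μ = 4.5215/8.3799 = 0.5396
Wq = ρ/(μ−λ) = 0.5396/(8.3799−4.5215) = 0.13984 hr
In minutes: 0.13984·60 = 8.390 min

Final: 8.390 min


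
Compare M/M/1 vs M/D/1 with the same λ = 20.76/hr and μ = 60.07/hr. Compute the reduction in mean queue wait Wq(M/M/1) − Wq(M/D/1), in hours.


ρ = 20.76/60.07 = 0.3456
Wq(M/M/1) = ρ/(μ−λ) = 0.3456/39.31 = 0.008792 hr
Wq(M/D/1) = ρ/(2(μ−λ)) = 0.004396 hr
Savings = 0.008792 − 0.004396 = 0.004396 hr

Final: 0.004396 hr


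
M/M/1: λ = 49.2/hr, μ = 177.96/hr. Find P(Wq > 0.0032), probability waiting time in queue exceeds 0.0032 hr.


ρ = 49.2/177.96 = 0.2765
P(Wq > t) = ρ·e^{−(μ−λ)t} = 0.2765·e^{−0.4120}
= 0.2765·0.662303 = 0.183105

Final: 0.183105


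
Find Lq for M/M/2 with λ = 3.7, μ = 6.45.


a = λ/μ = 0.5736; ρ = a/2 = 0.2868
P₀ = 0.554217
Lq = P₀·a^c·ρ / (c!·(1−ρ)²) = 0.554217·0.32907·0.2868/(2·0.50862)
= 0.05142

Final: 0.05142


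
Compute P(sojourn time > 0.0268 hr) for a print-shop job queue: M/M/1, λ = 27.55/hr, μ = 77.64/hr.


W ~ Exponential(μ−λ) for M/M/1.
μ − λ = 77.64 − 27.55 = 50.0900
P(W > t) = e^{−(μ−λ)t} = e^{−1.3424} = 0.261215

Final: 0.261215


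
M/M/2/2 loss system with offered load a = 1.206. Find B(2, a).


B(c,a) = (a^c/c!) / Σ_{k=0}^{c} a^k/k!
a^2/2! = 0.727218
Σ terms (k=0..2): 1.00000 + 1.20600 + 0.72722 = 2.933218
B = 0.727218/2.933218 = 0.247925

Final: 0.247925


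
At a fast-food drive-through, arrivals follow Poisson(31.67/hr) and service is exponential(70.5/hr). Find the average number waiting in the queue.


ρ = 31.67/70.5 = 0.4492
Lq = ρ²/(1−ρ) = 0.2018/0.5508 = 0.3664

Final: 0.3664


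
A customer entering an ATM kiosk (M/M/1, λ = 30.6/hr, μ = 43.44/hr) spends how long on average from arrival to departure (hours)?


W = 1/(μ−λ) = 1/(43.44 − 30.6) = 1/12.84 = 0.07788 hr

Final: 0.07788 hr


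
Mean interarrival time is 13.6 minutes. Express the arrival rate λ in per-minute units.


λ = 1/(interarrival time) in consistent units.
1 minute = 1 min, so λ = 1/13.6 = 0.07353 per minute

Final: 0.07353 /min


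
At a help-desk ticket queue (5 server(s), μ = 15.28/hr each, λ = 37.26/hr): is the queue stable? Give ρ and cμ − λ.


Total capacity cμ = 5·15.28 = 76.40/hr
ρ = λ/(cμ) = 37.26/76.40 = 0.4877
Stable ⇔ ρ < 1: YES
Spare capacity = cμ − λ = 76.40 − 37.26 = 39.14/hr

Final: ρ = 0.4877; stable; margin = 39.14/hr


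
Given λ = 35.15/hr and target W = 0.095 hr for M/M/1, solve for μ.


W = 1/(μ−λ) ⇒ μ − λ = 1/W = 1/0.095 = 10.5263
μ = λ + 1/W = 35.15 + 10.5263 = 45.6763 per hr

Final: 45.6763 /hr


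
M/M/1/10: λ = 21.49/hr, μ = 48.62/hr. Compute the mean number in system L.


ρ = 21.49/48.62 = 0.4420
L = ρ[1 − (K+1)ρ^K + Kρ^(K+1)] / [(1−ρ)(1−ρ^(K+1))]
Numerator: 0.4420·(1 − 11·0.0002846 + 10·0.0001258) = 0.441171
Denominator: (0.5580)·(0.999874) = 0.557931
L = 0.441171/0.557931 = 0.7907

Final: 0.7907


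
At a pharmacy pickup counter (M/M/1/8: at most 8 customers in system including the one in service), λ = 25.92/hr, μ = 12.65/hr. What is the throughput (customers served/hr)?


ρ = 2.0490; P_K = (1−ρ)ρ^8/(1−ρ^9) = 0.512765
λ_eff = λ(1 − P_K) = 25.92·(1 − 0.512765) = 25.92·0.487235 = 12.6291 /hr

Final: 12.6291 /hr


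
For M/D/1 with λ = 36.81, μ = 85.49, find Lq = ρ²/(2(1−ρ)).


ρ = 36.81/85.49 = 0.4306
M/D/1: Lq = ρ²/(2(1−ρ)) = 0.1854/(2·0.5694) = 0.16279

Final: 0.16279


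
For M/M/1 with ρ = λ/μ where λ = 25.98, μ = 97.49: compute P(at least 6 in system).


ρ = 25.98/97.49 = 0.2665
P(N ≥ n) = ρ^n = 0.2665^6 = 0.0003582

Final: 0.0003582


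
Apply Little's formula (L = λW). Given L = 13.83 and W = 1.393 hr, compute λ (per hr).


λ = L/W = 13.83/1.393 = 9.9282 /hr

Final: 9.9282 /hr


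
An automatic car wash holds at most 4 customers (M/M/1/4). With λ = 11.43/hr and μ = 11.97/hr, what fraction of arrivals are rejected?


ρ = λ/μ = 11.43/11.97 = 0.9549
P_K = (1−ρ)ρ^K/(1−ρ^(K+1)) = (0.04511·0.831397)/(1 − 0.793890)
= 0.037507/0.206110 = 0.181974

Final: 0.181974


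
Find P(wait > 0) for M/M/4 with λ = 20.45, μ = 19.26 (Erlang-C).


a = λ/μ = 1.0618; ρ = a/4 = 0.2654
P₀ = 0.345175 (from M/M/c formula)
C(c,a) = [a^c/(c!(1−ρ))]·P₀ = [1.27101/(24·0.7346)]·0.345175
= 0.07210·0.345175 = 0.024886

Final: 0.024886


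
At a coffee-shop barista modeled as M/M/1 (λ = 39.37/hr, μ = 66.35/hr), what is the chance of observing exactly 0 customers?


ρ = 39.37/66.35 = 0.5934
P_n = (1−ρ)·ρ^n = (1 − 0.5934)·0.5934^0 = 0.4066·1.000000 = 0.406631

Final: 0.406631


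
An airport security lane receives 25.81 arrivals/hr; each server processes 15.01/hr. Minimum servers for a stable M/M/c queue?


Stability requires cμ > λ ⇔ c > λ/μ.
λ/μ = 25.81/15.01 = 1.7195
Minimum integer c = ⌊1.7195⌋ + 1 = 2
Check: 2·15.01 = 30.02 > 25.81, while 1·15.01 = 15.01 ≤ 25.81

Final: 2 servers


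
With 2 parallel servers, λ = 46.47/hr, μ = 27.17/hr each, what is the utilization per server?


ρ = λ/(cμ) = 46.47/(2·27.17) = 46.47/54.34 = 0.8552

Final: 0.8552


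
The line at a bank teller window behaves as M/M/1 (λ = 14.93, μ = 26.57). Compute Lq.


ρ = 14.93/26.57 = 0.5619
Lq = ρ²/(1−ρ) = 0.3157/0.4381 = 0.7207

Final: 0.7207


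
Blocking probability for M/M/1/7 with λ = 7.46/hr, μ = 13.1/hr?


ρ = λ/μ = 7.46/13.1 = 0.5695
P_K = (1−ρ)ρ^K/(1−ρ^(K+1)) = (0.4305·0.019421)/(1 − 0.011060)
= 0.008361/0.988940 = 0.008455

Final: 0.008455


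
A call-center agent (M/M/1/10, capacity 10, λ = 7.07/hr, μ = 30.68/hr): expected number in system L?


ρ = 7.07/30.68 = 0.2304
L = ρ[1 − (K+1)ρ^K + Kρ^(K+1)] / [(1−ρ)(1−ρ^(K+1))]
Numerator: 0.2304·(1 − 11·0.0000004223 + 10·0.00000009732) = 0.230442
Denominator: (0.7696)·(1.000000) = 0.769557
L = 0.230442/0.769557 = 0.2994

Final: 0.2994


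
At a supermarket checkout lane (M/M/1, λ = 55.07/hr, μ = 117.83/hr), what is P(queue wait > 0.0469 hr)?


ρ = 55.07/117.83 = 0.4674
P(Wq > t) = ρ·e^{−(μ−λ)t} = 0.4674·e^{−2.9434}
= 0.4674·0.052684 = 0.024623

Final: 0.024623


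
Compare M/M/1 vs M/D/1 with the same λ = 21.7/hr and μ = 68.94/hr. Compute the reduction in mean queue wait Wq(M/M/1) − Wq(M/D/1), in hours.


ρ = 21.7/68.94 = 0.3148
Wq(M/M/1) = ρ/(μ−λ) = 0.3148/47.24 = 0.006663 hr
Wq(M/D/1) = ρ/(2(μ−λ)) = 0.003332 hr
Savings = 0.006663 − 0.003332 = 0.003332 hr

Final: 0.003332 hr


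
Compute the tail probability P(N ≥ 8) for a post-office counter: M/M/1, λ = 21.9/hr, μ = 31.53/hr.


ρ = 21.9/31.53 = 0.6946
P(N ≥ n) = ρ^n = 0.6946^8 = 0.054170

Final: 0.054170


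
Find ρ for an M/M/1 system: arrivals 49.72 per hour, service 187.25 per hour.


ρ = λ/μ = 49.72/187.25 = 0.2655

Final: 0.2655


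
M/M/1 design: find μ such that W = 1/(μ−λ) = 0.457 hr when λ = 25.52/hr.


W = 1/(μ−λ) ⇒ μ − λ = 1/W = 1/0.457 = 2.1882
μ = λ + 1/W = 25.52 + 2.1882 = 27.7082 per hr

Final: 27.7082 /hr


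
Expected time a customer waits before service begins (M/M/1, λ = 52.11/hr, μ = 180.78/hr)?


ρ = 52.11/180.78 = 0.2883
Wq = ρ/(μ−λ) = 0.2883/(180.78 − 52.11) = 0.2883/128.67 = 0.002240 hr

Final: 0.002240 hr


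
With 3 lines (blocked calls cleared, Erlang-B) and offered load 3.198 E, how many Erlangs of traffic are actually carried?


B(3,3.198) = 0.369248 (Erlang-B)
Carried load = a(1 − B) = 3.198·(1 − 0.369248) = 3.198·0.630752 = 2.0171 E

Final: 2.0171 Erlangs


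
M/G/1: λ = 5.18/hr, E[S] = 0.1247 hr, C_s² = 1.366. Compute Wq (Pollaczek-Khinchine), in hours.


ρ = λ·E[S] = 5.18·0.1247 = 0.6459
E[S²] = E[S]²(1+C_s²) = 0.1247²·(1+1.366) = 0.036792
Wq = λ·E[S²]/(2(1−ρ)) = 5.18·0.036792/(2·0.3541) = 0.26914 hr

Final: 0.26914 hr


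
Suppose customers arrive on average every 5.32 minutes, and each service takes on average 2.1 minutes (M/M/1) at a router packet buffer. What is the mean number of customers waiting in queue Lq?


λ = 60/5.32 = 11.2782 /hr
μ = 60/2.1 = 28.5714 /hr
ρ = λ/μ = 11.2782/28.5714 = 0.3947
Lq = ρ²/(1−ρ) = 0.1558/0.6053 = 0.2574

Final: 0.2574


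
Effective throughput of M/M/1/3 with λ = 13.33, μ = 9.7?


ρ = 1.3742; P_K = (1−ρ)ρ^3/(1−ρ^4) = 0.378426
λ_eff = λ(1 − P_K) = 13.33·(1 − 0.378426) = 13.33·0.621574 = 8.2856 /hr

Final: 8.2856 /hr


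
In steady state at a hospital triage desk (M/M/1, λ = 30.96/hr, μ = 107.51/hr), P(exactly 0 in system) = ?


ρ = 30.96/107.51 = 0.2880
P_n = (1−ρ)·ρ^n = (1 − 0.2880)·0.2880^0 = 0.7120·1.000000 = 0.712027

Final: 0.712027


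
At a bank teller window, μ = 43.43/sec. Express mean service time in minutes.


Mean service time = 1/μ = 1/43.43 second = 0.02303 second
In minutes: 0.02303 × 0.0166667 = 0.0003838 min

Final: 0.0003838 min


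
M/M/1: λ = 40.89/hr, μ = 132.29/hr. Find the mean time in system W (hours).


W = 1/(μ−λ) = 1/(132.29 − 40.89) = 1/91.40 = 0.01094 hr

Final: 0.01094 hr


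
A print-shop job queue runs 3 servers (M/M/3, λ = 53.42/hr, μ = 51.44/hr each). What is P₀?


a = λ/μ = 53.42/51.44 = 1.0385; ρ = a/c = 0.3462
Σ_{k=0}^{2} a^k/k! (terms k=0..2) = 1.00000 + 1.03849 + 0.53923 = 2.57772
Tail: a^3/(3!(1−ρ)) = 1.11998/(6·0.6538) = 0.28549
P₀ = 1/(2.57772 + 0.28549) = 1/2.86321 = 0.349258

Final: 0.349258


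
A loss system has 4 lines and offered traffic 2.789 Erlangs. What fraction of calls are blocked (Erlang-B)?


B(c,a) = (a^c/c!) / Σ_{k=0}^{c} a^k/k!
a^4/4! = 2.521058
Σ terms (k=0..4): 1.00000 + 2.78900 + 3.88926 + 3.61572 + 2.52106 = 13.815034
B = 2.521058/13.815034 = 0.182487

Final: 0.182487


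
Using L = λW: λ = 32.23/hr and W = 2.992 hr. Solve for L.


L = λW = 32.23·2.992 = 96.4322

Final: 96.4322


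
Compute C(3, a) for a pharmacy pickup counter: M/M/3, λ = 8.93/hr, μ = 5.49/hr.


a = λ/μ = 1.6266; ρ = a/3 = 0.5422
P₀ = 0.181282 (from M/M/c formula)
C(c,a) = [a^c/(c!(1−ρ))]·P₀ = [4.30365/(6·0.4578)]·0.181282
= 1.56678·0.181282 = 0.284029

Final: 0.284029


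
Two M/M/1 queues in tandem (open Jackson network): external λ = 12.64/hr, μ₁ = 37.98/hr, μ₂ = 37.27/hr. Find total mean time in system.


Each node sees arrival rate λ = 12.64/hr (tandem ⇒ throughput preserved).
W₁ = 1/(μ₁−λ) = 1/(37.98−12.64) = 0.03946 hr
W₂ = 1/(μ₂−λ) = 1/(37.27−12.64) = 0.04060 hr
W_total = W₁ + W₂ = 0.03946 + 0.04060 = 0.08006 hr

Final: 0.08006 hr


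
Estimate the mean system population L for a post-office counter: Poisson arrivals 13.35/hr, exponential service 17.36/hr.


ρ = λ/μ = 13.35/17.36 = 0.7690
L = ρ/(1−ρ) = 0.7690/(1 − 0.7690) = 0.7690/0.2310 = 3.3292

Final: 3.3292


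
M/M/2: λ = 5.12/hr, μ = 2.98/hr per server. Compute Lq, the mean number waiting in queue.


a = λ/μ = 1.7181; ρ = a/2 = 0.8591
P₀ = 0.075812
Lq = P₀·a^c·ρ / (c!·(1−ρ)²) = 0.075812·2.95194·0.8591/(2·0.01986)
= 4.83921

Final: 4.83921


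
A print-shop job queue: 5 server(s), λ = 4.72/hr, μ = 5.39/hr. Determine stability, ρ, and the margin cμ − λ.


Total capacity cμ = 5·5.39 = 26.95/hr
ρ = λ/(cμ) = 4.72/26.95 = 0.1751
Stable ⇔ ρ < 1: YES
Spare capacity = cμ − λ = 26.95 − 4.72 = 22.23/hr

Final: ρ = 0.1751; stable; margin = 22.23/hr


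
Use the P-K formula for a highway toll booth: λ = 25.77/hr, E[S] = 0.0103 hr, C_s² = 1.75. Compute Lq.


ρ = λ·E[S] = 25.77·0.0103 = 0.2654
Lq = ρ²(1+C_s²)/(2(1−ρ)) = 0.07045·(1+1.75)/(2·0.7346)
= 0.07045·2.7500/1.4691 = 0.13188

Final: 0.13188


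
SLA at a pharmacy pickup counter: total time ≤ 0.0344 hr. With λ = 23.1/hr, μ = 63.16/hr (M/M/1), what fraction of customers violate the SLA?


W ~ Exponential(μ−λ) for M/M/1.
μ − λ = 63.16 − 23.1 = 40.0600
P(W > t) = e^{−(μ−λ)t} = e^{−1.3781} = 0.252066

Final: 0.252066


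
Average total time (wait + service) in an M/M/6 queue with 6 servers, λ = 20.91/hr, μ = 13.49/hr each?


a = 1.5500; ρ = 0.2583; P₀ = 0.212175
Lq = P₀·a^c·ρ/(c!(1−ρ)²) = 0.001920
Wq = Lq/λ = 0.001920/20.91 = 0.00009180 hr
W = Wq + 1/μ = 0.00009180 + 0.07413 = 0.07422 hr

Final: 0.07422 hr


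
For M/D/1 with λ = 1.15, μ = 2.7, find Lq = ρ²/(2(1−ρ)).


ρ = 1.15/2.7 = 0.4259
M/D/1: Lq = ρ²/(2(1−ρ)) = 0.1814/(2·0.5741) = 0.15800

Final: 0.15800


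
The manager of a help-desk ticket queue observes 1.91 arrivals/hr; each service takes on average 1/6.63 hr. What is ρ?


ρ = λ/μ = 1.91/6.63 = 0.2881

Final: 0.2881


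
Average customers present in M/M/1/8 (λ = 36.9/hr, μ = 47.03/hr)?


ρ = 36.9/47.03 = 0.7846
L = ρ[1 − (K+1)ρ^K + Kρ^(K+1)] / [(1−ρ)(1−ρ^(K+1))]
Numerator: 0.7846·(1 − 9·0.143619 + 8·0.112684) = 0.477749
Denominator: (0.2154)·(0.887316) = 0.191123
L = 0.477749/0.191123 = 2.4997

Final: 2.4997


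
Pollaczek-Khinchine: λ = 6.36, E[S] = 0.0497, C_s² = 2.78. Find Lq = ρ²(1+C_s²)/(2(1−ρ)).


ρ = λ·E[S] = 6.36·0.0497 = 0.3161
Lq = ρ²(1+C_s²)/(2(1−ρ)) = 0.09991·(1+2.78)/(2·0.6839)
= 0.09991·3.7800/1.3678 = 0.27612

Final: 0.27612


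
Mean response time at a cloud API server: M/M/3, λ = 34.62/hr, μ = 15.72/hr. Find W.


a = 2.2023; ρ = 0.7341; P₀ = 0.081154
Lq = P₀·a^c·ρ/(c!(1−ρ)²) = 1.49998
Wq = Lq/λ = 1.49998/34.62 = 0.04333 hr
W = Wq + 1/μ = 0.04333 + 0.06361 = 0.10694 hr

Final: 0.10694 hr


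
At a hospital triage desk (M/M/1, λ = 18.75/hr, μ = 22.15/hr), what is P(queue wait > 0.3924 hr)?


ρ = 18.75/22.15 = 0.8465
P(Wq > t) = ρ·e^{−(μ−λ)t} = 0.8465·e^{−1.3342}
= 0.8465·0.263379 = 0.222951

Final: 0.222951


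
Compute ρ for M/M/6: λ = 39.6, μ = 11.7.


ρ = λ/(cμ) = 39.6/(6·11.7) = 39.6/70.20 = 0.5641

Final: 0.5641


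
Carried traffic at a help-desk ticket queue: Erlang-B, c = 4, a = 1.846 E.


B(4,1.846) = 0.079553 (Erlang-B)
Carried load = a(1 − B) = 1.846·(1 − 0.079553) = 1.846·0.920447 = 1.6991 E

Final: 1.6991 Erlangs


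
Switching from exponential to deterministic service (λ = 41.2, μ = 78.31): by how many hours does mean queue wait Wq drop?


ρ = 41.2/78.31 = 0.5261
Wq(M/M/1) = ρ/(μ−λ) = 0.5261/37.11 = 0.01418 hr
Wq(M/D/1) = ρ/(2(μ−λ)) = 0.007089 hr
Savings = 0.01418 − 0.007089 = 0.007089 hr

Final: 0.007089 hr


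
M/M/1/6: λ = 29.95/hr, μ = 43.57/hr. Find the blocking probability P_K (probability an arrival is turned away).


ρ = λ/μ = 29.95/43.57 = 0.6874
P_K = (1−ρ)ρ^K/(1−ρ^(K+1)) = (0.3126·0.105501)/(1 − 0.072521)
= 0.032980/0.927479 = 0.035558

Final: 0.035558


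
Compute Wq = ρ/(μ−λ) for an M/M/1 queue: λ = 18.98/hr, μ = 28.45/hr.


ρ = 18.98/28.45 = 0.6671
Wq = ρ/(μ−λ) = 0.6671/(28.45 − 18.98) = 0.6671/9.47 = 0.07045 hr

Final: 0.07045 hr


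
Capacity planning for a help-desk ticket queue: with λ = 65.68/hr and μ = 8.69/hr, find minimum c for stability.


Stability requires cμ > λ ⇔ c > λ/μ.
λ/μ = 65.68/8.69 = 7.5581
Minimum integer c = ⌊7.5581⌋ + 1 = 8
Check: 8·8.69 = 69.52 > 65.68, while 7·8.69 = 60.83 ≤ 65.68

Final: 8 servers


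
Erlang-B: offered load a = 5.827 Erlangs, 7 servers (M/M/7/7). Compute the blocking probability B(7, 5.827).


B(c,a) = (a^c/c!) / Σ_{k=0}^{c} a^k/k!
a^7/7! = 45.256878
Σ terms (k=0..7): 1.00000 + 5.82700 + 16.97696 + 32.97492 + 48.03622 + 55.98141 + 54.36728 + 45.25688 = 260.420679
B = 45.256878/260.420679 = 0.173784

Final: 0.173784


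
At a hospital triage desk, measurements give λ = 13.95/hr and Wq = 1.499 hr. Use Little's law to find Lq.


Lq = λWq = 13.95·1.499 = 20.9110

Final: 20.9110


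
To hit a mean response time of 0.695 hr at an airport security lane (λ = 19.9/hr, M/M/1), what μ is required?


W = 1/(μ−λ) ⇒ μ − λ = 1/W = 1/0.695 = 1.4388
μ = λ + 1/W = 19.9 + 1.4388 = 21.3388 per hr

Final: 21.3388 /hr


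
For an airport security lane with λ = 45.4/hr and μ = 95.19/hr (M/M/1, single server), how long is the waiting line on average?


ρ = 45.4/95.19 = 0.4769
Lq = ρ²/(1−ρ) = 0.2275/0.5231 = 0.4349

Final: 0.4349


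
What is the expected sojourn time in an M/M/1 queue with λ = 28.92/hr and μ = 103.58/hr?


W = 1/(μ−λ) = 1/(103.58 − 28.92) = 1/74.66 = 0.01339 hr

Final: 0.01339 hr


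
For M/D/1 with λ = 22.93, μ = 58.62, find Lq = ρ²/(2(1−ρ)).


ρ = 22.93/58.62 = 0.3912
M/D/1: Lq = ρ²/(2(1−ρ)) = 0.1530/(2·0.6088) = 0.12566

Final: 0.12566


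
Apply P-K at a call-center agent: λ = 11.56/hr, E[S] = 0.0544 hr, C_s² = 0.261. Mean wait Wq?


ρ = λ·E[S] = 11.56·0.0544 = 0.6289
E[S²] = E[S]²(1+C_s²) = 0.0544²·(1+0.261) = 0.003732
Wq = λ·E[S²]/(2(1−ρ)) = 11.56·0.003732/(2·0.3711) = 0.05812 hr

Final: 0.05812 hr


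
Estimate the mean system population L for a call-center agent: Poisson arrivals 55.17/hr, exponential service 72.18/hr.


ρ = λ/μ = 55.17/72.18 = 0.7643
L = ρ/(1−ρ) = 0.7643/(1 − 0.7643) = 0.7643/0.2357 = 3.2434

Final: 3.2434


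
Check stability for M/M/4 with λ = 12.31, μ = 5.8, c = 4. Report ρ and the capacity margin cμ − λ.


Total capacity cμ = 4·5.8 = 23.20/hr
ρ = λ/(cμ) = 12.31/23.20 = 0.5306
Stable ⇔ ρ < 1: YES
Spare capacity = cμ − λ = 23.20 − 12.31 = 10.89/hr

Final: ρ = 0.5306; stable; margin = 10.89/hr


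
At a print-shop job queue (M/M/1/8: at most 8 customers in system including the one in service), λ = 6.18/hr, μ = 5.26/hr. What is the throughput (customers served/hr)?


ρ = 1.1749; P_K = (1−ρ)ρ^8/(1−ρ^9) = 0.194448
λ_eff = λ(1 − P_K) = 6.18·(1 − 0.194448) = 6.18·0.805552 = 4.9783 /hr

Final: 4.9783 /hr


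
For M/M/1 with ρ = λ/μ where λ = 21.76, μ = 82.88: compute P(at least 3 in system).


ρ = 21.76/82.88 = 0.2625
P(N ≥ n) = ρ^n = 0.2625^3 = 0.018098

Final: 0.018098


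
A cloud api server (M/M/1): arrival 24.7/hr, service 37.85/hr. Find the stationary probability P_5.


ρ = 24.7/37.85 = 0.6526
P_n = (1−ρ)·ρ^n = (1 − 0.6526)·0.6526^5 = 0.3474·0.118346 = 0.041116

Final: 0.041116


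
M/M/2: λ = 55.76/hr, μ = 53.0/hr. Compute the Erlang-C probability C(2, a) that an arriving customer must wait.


a = λ/μ = 1.0521; ρ = a/2 = 0.5260
P₀ = 0.310584 (from M/M/c formula)
C(c,a) = [a^c/(c!(1−ρ))]·P₀ = [1.10686/(2·0.4740)]·0.310584
= 1.16767·0.310584 = 0.362659

Final: 0.362659


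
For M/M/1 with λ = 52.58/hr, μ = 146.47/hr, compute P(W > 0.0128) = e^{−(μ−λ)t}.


W ~ Exponential(μ−λ) for M/M/1.
μ − λ = 146.47 − 52.58 = 93.8900
P(W > t) = e^{−(μ−λ)t} = e^{−1.2018} = 0.300655

Final: 0.300655


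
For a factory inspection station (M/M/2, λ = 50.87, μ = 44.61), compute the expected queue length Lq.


a = λ/μ = 1.1403; ρ = a/2 = 0.5702
P₀ = 0.273753
Lq = P₀·a^c·ρ / (c!·(1−ρ)²) = 0.273753·1.30035·0.5702/(2·0.18476)
= 0.54926

Final: 0.54926


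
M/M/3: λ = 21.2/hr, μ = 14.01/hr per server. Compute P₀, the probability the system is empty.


a = λ/μ = 21.2/14.01 = 1.5132; ρ = a/c = 0.5044
Σ_{k=0}^{2} a^k/k! (terms k=0..2) = 1.00000 + 1.51320 + 1.14489 = 3.65810
Tail: a^3/(3!(1−ρ)) = 3.46492/(6·0.4956) = 1.16523
P₀ = 1/(3.65810 + 1.16523) = 1/4.82333 = 0.207326

Final: 0.207326


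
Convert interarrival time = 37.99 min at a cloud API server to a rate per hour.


λ = 1/(interarrival time) in consistent units.
1 hour = 60 min, so λ = 60/37.99 = 1.5794 per hour

Final: 1.5794 /hr


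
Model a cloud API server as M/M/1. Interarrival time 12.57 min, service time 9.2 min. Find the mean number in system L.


λ = 60/12.57 = 4.7733 /hr
μ = 60/9.2 = 6.5217 /hr
ρ = λ/μ = 4.7733/6.5217 = 0.7319
L = ρ/(1−ρ) = 0.7319/0.2681 = 2.7300

Final: 2.7300


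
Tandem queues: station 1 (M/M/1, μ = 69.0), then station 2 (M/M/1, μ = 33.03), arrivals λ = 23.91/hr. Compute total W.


Each node sees arrival rate λ = 23.91/hr (tandem ⇒ throughput preserved).
W₁ = 1/(μ₁−λ) = 1/(69.0−23.91) = 0.02218 hr
W₂ = 1/(μ₂−λ) = 1/(33.03−23.91) = 0.10965 hr
W_total = W₁ + W₂ = 0.02218 + 0.10965 = 0.13183 hr

Final: 0.13183 hr


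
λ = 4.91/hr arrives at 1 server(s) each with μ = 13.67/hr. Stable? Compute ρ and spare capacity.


Total capacity cμ = 1·13.67 = 13.67/hr
ρ = λ/(cμ) = 4.91/13.67 = 0.3592
Stable ⇔ ρ < 1: YES
Spare capacity = cμ − λ = 13.67 − 4.91 = 8.76/hr

Final: ρ = 0.3592; stable; margin = 8.76/hr


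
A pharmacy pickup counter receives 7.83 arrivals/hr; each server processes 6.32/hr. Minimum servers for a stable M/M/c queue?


Stability requires cμ > λ ⇔ c > λ/μ.
λ/μ = 7.83/6.32 = 1.2389
Minimum integer c = ⌊1.2389⌋ + 1 = 2
Check: 2·6.32 = 12.64 > 7.83, while 1·6.32 = 6.32 ≤ 7.83

Final: 2 servers


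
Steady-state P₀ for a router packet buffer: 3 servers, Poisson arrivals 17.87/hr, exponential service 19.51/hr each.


a = λ/μ = 17.87/19.51 = 0.9159; ρ = a/c = 0.3053
Σ_{k=0}^{2} a^k/k! (terms k=0..2) = 1.00000 + 0.91594 + 0.41947 = 2.33541
Tail: a^3/(3!(1−ρ)) = 0.76843/(6·0.6947) = 0.18436
P₀ = 1/(2.33541 + 0.18436) = 1/2.51977 = 0.396861

Final: 0.396861


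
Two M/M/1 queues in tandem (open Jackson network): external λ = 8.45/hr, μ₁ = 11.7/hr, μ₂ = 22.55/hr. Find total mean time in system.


Each node sees arrival rate λ = 8.45/hr (tandem ⇒ throughput preserved).
W₁ = 1/(μ₁−λ) = 1/(11.7−8.45) = 0.30769 hr
W₂ = 1/(μ₂−λ) = 1/(22.55−8.45) = 0.07092 hr
W_total = W₁ + W₂ = 0.30769 + 0.07092 = 0.37861 hr

Final: 0.37861 hr


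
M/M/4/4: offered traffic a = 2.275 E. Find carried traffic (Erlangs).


B(4,2.275) = 0.124828 (Erlang-B)
Carried load = a(1 − B) = 2.275·(1 − 0.124828) = 2.275·0.875172 = 1.9910 E

Final: 1.9910 Erlangs


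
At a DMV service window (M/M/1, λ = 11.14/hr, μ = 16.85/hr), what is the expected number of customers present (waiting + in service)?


ρ = λ/μ = 11.14/16.85 = 0.6611
L = ρ/(1−ρ) = 0.6611/(1 − 0.6611) = 0.6611/0.3389 = 1.9510

Final: 1.9510


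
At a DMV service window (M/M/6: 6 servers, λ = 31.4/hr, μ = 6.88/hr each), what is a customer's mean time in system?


a = 4.5640; ρ = 0.7607; P₀ = 0.008414
Lq = P₀·a^c·ρ/(c!(1−ρ)²) = 1.40243
Wq = Lq/λ = 1.40243/31.4 = 0.04466 hr
W = Wq + 1/μ = 0.04466 + 0.14535 = 0.19001 hr

Final: 0.19001 hr


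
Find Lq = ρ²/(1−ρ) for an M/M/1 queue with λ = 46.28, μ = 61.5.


ρ = 46.28/61.5 = 0.7525
Lq = ρ²/(1−ρ) = 0.5663/0.2475 = 2.2882

Final: 2.2882


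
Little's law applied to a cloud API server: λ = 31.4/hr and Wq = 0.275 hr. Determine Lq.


Lq = λWq = 31.4·0.275 = 8.6350

Final: 8.6350


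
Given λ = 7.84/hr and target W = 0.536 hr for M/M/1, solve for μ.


W = 1/(μ−λ) ⇒ μ − λ = 1/W = 1/0.536 = 1.8657
μ = λ + 1/W = 7.84 + 1.8657 = 9.7057 per hr

Final: 9.7057 /hr


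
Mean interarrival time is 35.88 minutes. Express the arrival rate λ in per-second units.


λ = 1/(interarrival time) in consistent units.
1 second = 0.0166667 min, so λ = 0.0166667/35.88 = 0.0004645 per second

Final: 0.0004645 /sec


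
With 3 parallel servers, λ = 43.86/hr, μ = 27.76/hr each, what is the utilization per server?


ρ = λ/(cμ) = 43.86/(3·27.76) = 43.86/83.28 = 0.5267

Final: 0.5267


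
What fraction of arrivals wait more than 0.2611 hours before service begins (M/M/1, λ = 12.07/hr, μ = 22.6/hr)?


ρ = 12.07/22.6 = 0.5341
P(Wq > t) = ρ·e^{−(μ−λ)t} = 0.5341·e^{−2.7494}
= 0.5341·0.063967 = 0.034163

Final: 0.034163


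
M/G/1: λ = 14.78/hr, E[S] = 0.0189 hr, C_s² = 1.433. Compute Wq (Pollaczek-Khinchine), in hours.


ρ = λ·E[S] = 14.78·0.0189 = 0.2793
E[S²] = E[S]²(1+C_s²) = 0.0189²·(1+1.433) = 0.0008691
Wq = λ·E[S²]/(2(1−ρ)) = 14.78·0.0008691/(2·0.7207) = 0.008912 hr

Final: 0.008912 hr


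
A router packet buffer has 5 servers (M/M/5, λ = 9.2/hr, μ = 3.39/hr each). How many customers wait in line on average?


a = λ/μ = 2.7139; ρ = a/5 = 0.5428
P₀ = 0.063813
Lq = P₀·a^c·ρ / (c!·(1−ρ)²) = 0.063813·147.21113·0.5428/(120·0.20906)
= 0.20324

Final: 0.20324


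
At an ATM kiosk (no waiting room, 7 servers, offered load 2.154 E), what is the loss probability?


B(c,a) = (a^c/c!) / Σ_{k=0}^{c} a^k/k!
a^7/7! = 0.042686
Σ terms (k=0..7): 1.00000 + 2.15400 + 2.31986 + 1.66566 + 0.89696 + 0.38641 + 0.13872 + 0.04269 = 8.604289
B = 0.042686/8.604289 = 0.004961

Final: 0.004961


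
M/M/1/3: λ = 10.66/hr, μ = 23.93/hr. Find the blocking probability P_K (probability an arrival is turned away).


ρ = λ/μ = 10.66/23.93 = 0.4455
P_K = (1−ρ)ρ^K/(1−ρ^(K+1)) = (0.5545·0.088398)/(1 − 0.039378)
= 0.049020/0.960622 = 0.051029

Final: 0.051029


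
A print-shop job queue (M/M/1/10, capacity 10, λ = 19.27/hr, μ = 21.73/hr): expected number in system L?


ρ = 19.27/21.73 = 0.8868
L = ρ[1 − (K+1)ρ^K + Kρ^(K+1)] / [(1−ρ)(1−ρ^(K+1))]
Numerator: 0.8868·(1 − 11·0.300760 + 10·0.266712) = 0.318143
Denominator: (0.1132)·(0.733288) = 0.083014
L = 0.318143/0.083014 = 3.8324

Final: 3.8324


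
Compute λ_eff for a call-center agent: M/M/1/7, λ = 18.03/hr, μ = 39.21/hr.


ρ = 0.4598; P_K = (1−ρ)ρ^7/(1−ρ^8) = 0.002353
λ_eff = λ(1 − P_K) = 18.03·(1 − 0.002353) = 18.03·0.997647 = 17.9876 /hr

Final: 17.9876 /hr


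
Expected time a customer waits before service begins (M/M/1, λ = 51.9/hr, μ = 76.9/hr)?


ρ = 51.9/76.9 = 0.6749
Wq = ρ/(μ−λ) = 0.6749/(76.9 − 51.9) = 0.6749/25.00 = 0.02700 hr

Final: 0.02700 hr


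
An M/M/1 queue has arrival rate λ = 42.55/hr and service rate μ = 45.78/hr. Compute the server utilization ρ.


ρ = λ/μ = 42.55/45.78 = 0.9294

Final: 0.9294


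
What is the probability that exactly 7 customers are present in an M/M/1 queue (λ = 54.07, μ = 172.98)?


ρ = 54.07/172.98 = 0.3126
P_n = (1−ρ)·ρ^n = (1 − 0.3126)·0.3126^7 = 0.6874·0.0002916 = 0.0002004

Final: 0.0002004


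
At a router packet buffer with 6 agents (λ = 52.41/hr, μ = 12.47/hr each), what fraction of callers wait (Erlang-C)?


a = λ/μ = 4.2029; ρ = a/6 = 0.7005
P₀ = 0.013176 (from M/M/c formula)
C(c,a) = [a^c/(c!(1−ρ))]·P₀ = [5511.70846/(720·0.2995)]·0.013176
= 25.55816·0.013176 = 0.336752

Final: 0.336752


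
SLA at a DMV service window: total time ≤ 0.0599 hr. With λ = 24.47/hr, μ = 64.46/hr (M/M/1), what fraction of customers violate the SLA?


W ~ Exponential(μ−λ) for M/M/1.
μ − λ = 64.46 − 24.47 = 39.9900
P(W > t) = e^{−(μ−λ)t} = e^{−2.3954} = 0.091136

Final: 0.091136


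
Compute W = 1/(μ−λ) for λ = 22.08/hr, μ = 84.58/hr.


W = 1/(μ−λ) = 1/(84.58 − 22.08) = 1/62.50 = 0.01600 hr

Final: 0.01600 hr


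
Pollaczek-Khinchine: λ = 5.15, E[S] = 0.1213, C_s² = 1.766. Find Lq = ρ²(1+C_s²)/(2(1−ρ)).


ρ = λ·E[S] = 5.15·0.1213 = 0.6247
Lq = ρ²(1+C_s²)/(2(1−ρ)) = 0.3902·(1+1.766)/(2·0.3753)
= 0.3902·2.7660/0.7506 = 1.43805

Final: 1.43805


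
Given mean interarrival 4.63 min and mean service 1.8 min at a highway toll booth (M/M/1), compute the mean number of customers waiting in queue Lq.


λ = 60/4.63 = 12.9590 /hr
μ = 60/1.8 = 33.3333 /hr
ρ = λ/μ = 12.9590/33.3333 = 0.3888
Lq = ρ²/(1−ρ) = 0.1511/0.6112 = 0.2473

Final: 0.2473


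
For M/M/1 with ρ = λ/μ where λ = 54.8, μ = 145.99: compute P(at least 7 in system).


ρ = 54.8/145.99 = 0.3754
P(N ≥ n) = ρ^n = 0.3754^7 = 0.001050

Final: 0.001050


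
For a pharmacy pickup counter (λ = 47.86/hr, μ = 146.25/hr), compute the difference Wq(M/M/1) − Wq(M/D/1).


ρ = 47.86/146.25 = 0.3272
Wq(M/M/1) = ρ/(μ−λ) = 0.3272/98.39 = 0.003326 hr
Wq(M/D/1) = ρ/(2(μ−λ)) = 0.001663 hr
Savings = 0.003326 − 0.001663 = 0.001663 hr

Final: 0.001663 hr


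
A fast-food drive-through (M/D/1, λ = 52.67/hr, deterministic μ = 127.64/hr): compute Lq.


ρ = 52.67/127.64 = 0.4126
M/D/1: Lq = ρ²/(2(1−ρ)) = 0.1703/(2·0.5874) = 0.14495

Final: 0.14495


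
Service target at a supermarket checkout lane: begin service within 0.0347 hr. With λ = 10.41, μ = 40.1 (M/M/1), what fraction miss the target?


ρ = 10.41/40.1 = 0.2596
P(Wq > t) = ρ·e^{−(μ−λ)t} = 0.2596·e^{−1.0302}
= 0.2596·0.356920 = 0.092657

Final: 0.092657


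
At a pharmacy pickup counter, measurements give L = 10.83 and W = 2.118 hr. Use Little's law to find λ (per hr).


λ = L/W = 10.83/2.118 = 5.1133 /hr

Final: 5.1133 /hr


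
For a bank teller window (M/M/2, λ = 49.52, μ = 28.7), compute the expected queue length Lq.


a = λ/μ = 1.7254; ρ = a/2 = 0.8627
P₀ = 0.073700
Lq = P₀·a^c·ρ / (c!·(1−ρ)²) = 0.073700·2.97713·0.8627/(2·0.01885)
= 5.02198

Final: 5.02198


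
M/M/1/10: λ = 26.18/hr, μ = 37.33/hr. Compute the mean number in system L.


ρ = 26.18/37.33 = 0.7013
L = ρ[1 − (K+1)ρ^K + Kρ^(K+1)] / [(1−ρ)(1−ρ^(K+1))]
Numerator: 0.7013·(1 − 11·0.028782 + 10·0.020185) = 0.620838
Denominator: (0.2987)·(0.979815) = 0.292658
L = 0.620838/0.292658 = 2.1214

Final: 2.1214


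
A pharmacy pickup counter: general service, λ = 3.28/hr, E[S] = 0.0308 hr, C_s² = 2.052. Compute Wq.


ρ = λ·E[S] = 3.28·0.0308 = 0.1010
E[S²] = E[S]²(1+C_s²) = 0.0308²·(1+2.052) = 0.002895
Wq = λ·E[S²]/(2(1−ρ)) = 3.28·0.002895/(2·0.8990) = 0.005282 hr

Final: 0.005282 hr


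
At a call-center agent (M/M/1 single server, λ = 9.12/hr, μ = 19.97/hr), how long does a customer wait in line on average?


ρ = 9.12/19.97 = 0.4567
Wq = ρ/(μ−λ) = 0.4567/(19.97 − 9.12) = 0.4567/10.85 = 0.04209 hr

Final: 0.04209 hr


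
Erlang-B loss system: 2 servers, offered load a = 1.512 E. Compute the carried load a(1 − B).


B(2,1.512) = 0.312736 (Erlang-B)
Carried load = a(1 − B) = 1.512·(1 − 0.312736) = 1.512·0.687264 = 1.0391 E

Final: 1.0391 Erlangs


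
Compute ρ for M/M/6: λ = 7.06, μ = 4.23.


ρ = λ/(cμ) = 7.06/(6·4.23) = 7.06/25.38 = 0.2782

Final: 0.2782


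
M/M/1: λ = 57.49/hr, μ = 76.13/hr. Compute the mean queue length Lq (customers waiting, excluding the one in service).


ρ = 57.49/76.13 = 0.7552
Lq = ρ²/(1−ρ) = 0.5703/0.2448 = 2.3291

Final: 2.3291


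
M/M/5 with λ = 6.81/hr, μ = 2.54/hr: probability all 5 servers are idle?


a = λ/μ = 6.81/2.54 = 2.6811; ρ = a/c = 0.5362
Σ_{k=0}^{4} a^k/k! (terms k=0..4) = 1.00000 + 2.68110 + 3.59415 + 3.21210 + 2.15299 = 12.64035
Tail: a^5/(5!(1−ρ)) = 138.53738/(120·0.4638) = 2.48928
P₀ = 1/(12.64035 + 2.48928) = 1/15.12963 = 0.066095

Final: 0.066095


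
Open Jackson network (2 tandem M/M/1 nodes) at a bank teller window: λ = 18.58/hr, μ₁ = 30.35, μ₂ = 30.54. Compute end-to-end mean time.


Each node sees arrival rate λ = 18.58/hr (tandem ⇒ throughput preserved).
W₁ = 1/(μ₁−λ) = 1/(30.35−18.58) = 0.08496 hr
W₂ = 1/(μ₂−λ) = 1/(30.54−18.58) = 0.08361 hr
W_total = W₁ + W₂ = 0.08496 + 0.08361 = 0.16857 hr

Final: 0.16857 hr


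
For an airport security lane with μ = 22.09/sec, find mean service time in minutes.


Mean service time = 1/μ = 1/22.09 second = 0.04527 second
In minutes: 0.04527 × 0.0166667 = 0.0007545 min

Final: 0.0007545 min


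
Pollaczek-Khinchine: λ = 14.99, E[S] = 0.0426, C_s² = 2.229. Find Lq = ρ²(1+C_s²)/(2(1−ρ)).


ρ = λ·E[S] = 14.99·0.0426 = 0.6386
Lq = ρ²(1+C_s²)/(2(1−ρ)) = 0.4078·(1+2.229)/(2·0.3614)
= 0.4078·3.2290/0.7229 = 1.82155

Final: 1.82155


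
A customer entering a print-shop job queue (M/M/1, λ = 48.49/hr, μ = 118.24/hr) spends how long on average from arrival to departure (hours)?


W = 1/(μ−λ) = 1/(118.24 − 48.49) = 1/69.75 = 0.01434 hr

Final: 0.01434 hr


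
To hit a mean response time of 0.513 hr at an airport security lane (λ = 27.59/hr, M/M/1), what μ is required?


W = 1/(μ−λ) ⇒ μ − λ = 1/W = 1/0.513 = 1.9493
μ = λ + 1/W = 27.59 + 1.9493 = 29.5393 per hr

Final: 29.5393 /hr


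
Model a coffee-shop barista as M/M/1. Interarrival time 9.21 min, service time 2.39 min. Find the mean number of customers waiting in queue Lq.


λ = 60/9.21 = 6.5147 /hr
μ = 60/2.39 = 25.1046 /hr
ρ = λ/μ = 6.5147/25.1046 = 0.2595
Lq = ρ²/(1−ρ) = 0.06734/0.7405 = 0.09094

Final: 0.09094


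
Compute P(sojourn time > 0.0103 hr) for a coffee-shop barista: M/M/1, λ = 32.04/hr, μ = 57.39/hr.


W ~ Exponential(μ−λ) for M/M/1.
μ − λ = 57.39 − 32.04 = 25.3500
P(W > t) = e^{−(μ−λ)t} = e^{−0.2611} = 0.770200

Final: 0.770200


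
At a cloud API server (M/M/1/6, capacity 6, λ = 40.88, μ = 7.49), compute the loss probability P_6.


ρ = λ/μ = 40.88/7.49 = 5.4579
P_K = (1−ρ)ρ^K/(1−ρ^(K+1)) = (-4.4579·26434.701855)/(1 − 144279.120406)
= -117844.418551/-144278.120406 = 0.816786

Final: 0.816786


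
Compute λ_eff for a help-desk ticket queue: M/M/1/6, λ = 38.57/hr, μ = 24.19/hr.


ρ = 1.5945; P_K = (1−ρ)ρ^6/(1−ρ^7) = 0.387624
λ_eff = λ(1 − P_K) = 38.57·(1 − 0.387624) = 38.57·0.612376 = 23.6194 /hr

Final: 23.6194 /hr


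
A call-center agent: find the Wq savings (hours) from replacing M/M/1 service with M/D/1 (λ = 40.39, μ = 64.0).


ρ = 40.39/64.0 = 0.6311
Wq(M/M/1) = ρ/(μ−λ) = 0.6311/23.61 = 0.02673 hr
Wq(M/D/1) = ρ/(2(μ−λ)) = 0.01336 hr
Savings = 0.02673 − 0.01336 = 0.01336 hr

Final: 0.01336 hr


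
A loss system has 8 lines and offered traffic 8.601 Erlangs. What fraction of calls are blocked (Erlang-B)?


B(c,a) = (a^c/c!) / Σ_{k=0}^{c} a^k/k!
a^8/8! = 742.798568
Σ terms (k=0..8): 1.00000 + 8.60100 + 36.98860 + 106.04632 + 228.02609 + 392.25049 + 562.29107 + 690.89508 + 742.79857 = 2768.897218
B = 742.798568/2768.897218 = 0.268265

Final: 0.268265


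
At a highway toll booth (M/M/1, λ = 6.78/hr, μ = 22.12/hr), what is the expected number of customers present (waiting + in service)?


ρ = λ/μ = 6.78/22.12 = 0.3065
L = ρ/(1−ρ) = 0.3065/(1 − 0.3065) = 0.3065/0.6935 = 0.4420

Final: 0.4420


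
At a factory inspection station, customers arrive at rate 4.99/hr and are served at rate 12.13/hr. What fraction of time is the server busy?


ρ = λ/μ = 4.99/12.13 = 0.4114

Final: 0.4114


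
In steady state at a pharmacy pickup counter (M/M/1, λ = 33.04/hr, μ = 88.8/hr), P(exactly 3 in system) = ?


ρ = 33.04/88.8 = 0.3721
P_n = (1−ρ)·ρ^n = (1 − 0.3721)·0.3721^3 = 0.6279·0.051509 = 0.032344

Final: 0.032344


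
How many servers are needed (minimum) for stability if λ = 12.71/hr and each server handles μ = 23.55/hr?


Stability requires cμ > λ ⇔ c > λ/μ.
λ/μ = 12.71/23.55 = 0.5397
Minimum integer c = ⌊0.5397⌋ + 1 = 1
Check: 1·23.55 = 23.55 > 12.71, while 0·23.55 = 0.00 ≤ 12.71

Final: 1 servers


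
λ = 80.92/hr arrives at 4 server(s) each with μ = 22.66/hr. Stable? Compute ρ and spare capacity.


Total capacity cμ = 4·22.66 = 90.64/hr
ρ = λ/(cμ) = 80.92/90.64 = 0.8928
Stable ⇔ ρ < 1: YES
Spare capacity = cμ − λ = 90.64 − 80.92 = 9.72/hr

Final: ρ = 0.8928; stable; margin = 9.72/hr


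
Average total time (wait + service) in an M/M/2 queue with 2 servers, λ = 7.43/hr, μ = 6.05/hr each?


a = 1.2281; ρ = 0.6140; P₀ = 0.239119
Lq = P₀·a^c·ρ/(c!(1−ρ)²) = 0.74335
Wq = Lq/λ = 0.74335/7.43 = 0.10005 hr
W = Wq + 1/μ = 0.10005 + 0.16529 = 0.26534 hr

Final: 0.26534 hr


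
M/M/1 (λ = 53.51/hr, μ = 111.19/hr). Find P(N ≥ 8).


ρ = 53.51/111.19 = 0.4812
P(N ≥ n) = ρ^n = 0.4812^8 = 0.002877

Final: 0.002877


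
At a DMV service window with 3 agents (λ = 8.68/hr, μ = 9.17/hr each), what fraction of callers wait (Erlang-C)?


a = λ/μ = 0.9466; ρ = a/3 = 0.3155
P₀ = 0.384458 (from M/M/c formula)
C(c,a) = [a^c/(c!(1−ρ))]·P₀ = [0.84811/(6·0.6845)]·0.384458
= 0.20651·0.384458 = 0.079394

Final: 0.079394


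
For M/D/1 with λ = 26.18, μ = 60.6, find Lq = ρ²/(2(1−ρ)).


ρ = 26.18/60.6 = 0.4320
M/D/1: Lq = ρ²/(2(1−ρ)) = 0.1866/(2·0.5680) = 0.16430

Final: 0.16430


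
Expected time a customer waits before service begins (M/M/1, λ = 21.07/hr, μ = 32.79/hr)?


ρ = 21.07/32.79 = 0.6426
Wq = ρ/(μ−λ) = 0.6426/(32.79 − 21.07) = 0.6426/11.72 = 0.05483 hr

Final: 0.05483 hr


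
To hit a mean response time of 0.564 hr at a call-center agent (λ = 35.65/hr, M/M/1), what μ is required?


W = 1/(μ−λ) ⇒ μ − λ = 1/W = 1/0.564 = 1.7730
μ = λ + 1/W = 35.65 + 1.7730 = 37.4230 per hr

Final: 37.4230 /hr


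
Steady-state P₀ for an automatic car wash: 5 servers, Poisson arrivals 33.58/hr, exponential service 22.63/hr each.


a = λ/μ = 33.58/22.63 = 1.4839; ρ = a/c = 0.2968
Σ_{k=0}^{4} a^k/k! (terms k=0..4) = 1.00000 + 1.48387 + 1.10094 + 0.54455 + 0.20201 = 4.33137
Tail: a^5/(5!(1−ρ)) = 7.19417/(120·0.7032) = 0.08525
P₀ = 1/(4.33137 + 0.08525) = 1/4.41662 = 0.226418

Final: 0.226418


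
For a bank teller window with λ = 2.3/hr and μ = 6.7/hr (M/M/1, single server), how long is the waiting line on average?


ρ = 2.3/6.7 = 0.3433
Lq = ρ²/(1−ρ) = 0.1178/0.6567 = 0.1794

Final: 0.1794


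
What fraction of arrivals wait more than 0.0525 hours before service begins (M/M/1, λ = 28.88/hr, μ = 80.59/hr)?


ρ = 28.88/80.59 = 0.3584
P(Wq > t) = ρ·e^{−(μ−λ)t} = 0.3584·e^{−2.7148}
= 0.3584·0.066220 = 0.023730

Final: 0.023730


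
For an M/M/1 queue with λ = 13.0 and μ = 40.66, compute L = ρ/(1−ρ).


ρ = λ/μ = 13.0/40.66 = 0.3197
L = ρ/(1−ρ) = 0.3197/(1 − 0.3197) = 0.3197/0.6803 = 0.4700

Final: 0.4700


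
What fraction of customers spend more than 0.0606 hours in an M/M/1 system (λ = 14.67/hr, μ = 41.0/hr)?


W ~ Exponential(μ−λ) for M/M/1.
μ − λ = 41.0 − 14.67 = 26.3300
P(W > t) = e^{−(μ−λ)t} = e^{−1.5956} = 0.202787

Final: 0.202787


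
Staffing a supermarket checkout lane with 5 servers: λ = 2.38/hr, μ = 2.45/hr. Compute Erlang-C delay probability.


a = λ/μ = 0.9714; ρ = a/5 = 0.1943
P₀ = 0.378486 (from M/M/c formula)
C(c,a) = [a^c/(c!(1−ρ))]·P₀ = [0.86508/(120·0.8057)]·0.378486
= 0.008947·0.378486 = 0.003386

Final: 0.003386


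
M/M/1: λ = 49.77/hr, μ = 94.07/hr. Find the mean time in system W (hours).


W = 1/(μ−λ) = 1/(94.07 − 49.77) = 1/44.30 = 0.02257 hr

Final: 0.02257 hr


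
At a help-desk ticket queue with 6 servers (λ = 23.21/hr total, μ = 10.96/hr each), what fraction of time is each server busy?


ρ = λ/(cμ) = 23.21/(6·10.96) = 23.21/65.76 = 0.3530

Final: 0.3530


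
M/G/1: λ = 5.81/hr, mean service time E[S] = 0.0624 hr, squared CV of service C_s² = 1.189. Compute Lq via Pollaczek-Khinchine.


ρ = λ·E[S] = 5.81·0.0624 = 0.3625
Lq = ρ²(1+C_s²)/(2(1−ρ)) = 0.1314·(1+1.189)/(2·0.6375)
= 0.1314·2.1890/1.2749 = 0.22568

Final: 0.22568


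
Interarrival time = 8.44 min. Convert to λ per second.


λ = 1/(interarrival time) in consistent units.
1 second = 0.0166667 min, so λ = 0.0166667/8.44 = 0.001975 per second

Final: 0.001975 /sec


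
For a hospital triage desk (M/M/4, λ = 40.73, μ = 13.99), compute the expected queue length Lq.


a = λ/μ = 2.9114; ρ = a/4 = 0.7278
P₀ = 0.042990
Lq = P₀·a^c·ρ / (c!·(1−ρ)²) = 0.042990·71.84338·0.7278/(24·0.07407)
= 1.26455

Final: 1.26455
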